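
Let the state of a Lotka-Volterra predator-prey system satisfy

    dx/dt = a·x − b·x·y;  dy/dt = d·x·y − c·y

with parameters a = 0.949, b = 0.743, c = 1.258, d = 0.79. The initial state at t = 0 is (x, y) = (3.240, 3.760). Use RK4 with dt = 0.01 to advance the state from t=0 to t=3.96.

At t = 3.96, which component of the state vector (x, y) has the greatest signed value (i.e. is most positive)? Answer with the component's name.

largest component: x

t=0.000: state=(3.240, 3.760)
step 1 (dt=0.01): k1=(-5.977, 4.894), k2=(-5.980, 4.837), k3=(-5.979, 4.836), k4=(-5.981, 4.777); state += dt/6·(k1+2k2+2k3+k4)
t=0.010: state=(3.180, 3.808)
t=0.020: state=(3.120, 3.856)
t=0.030: state=(3.061, 3.901)
continuing one RK4 step at a time; state shown every 20 steps (Δt=0.2):
t=0.200: state=(2.112, 4.450)
t=0.400: state=(1.303, 4.509)
t=0.600: state=(0.826, 4.133)
t=0.800: state=(0.562, 3.579)
t=1.000: state=(0.417, 3.003)
t=1.200: state=(0.336, 2.477)
t=1.400: state=(0.291, 2.023)
t=1.600: state=(0.268, 1.644)
t=1.800: state=(0.260, 1.332)
t=2.000: state=(0.263, 1.079)
t=2.200: state=(0.275, 0.876)
t=2.400: state=(0.296, 0.712)
t=2.600: state=(0.325, 0.582)
t=2.800: state=(0.363, 0.477)
t=3.000: state=(0.412, 0.395)
t=3.200: state=(0.472, 0.329)
t=3.400: state=(0.545, 0.277)
t=3.600: state=(0.635, 0.236)
t=3.800: state=(0.743, 0.205)
t=3.960: state=(0.845, 0.185)
compare at T: x=0.845, y=0.185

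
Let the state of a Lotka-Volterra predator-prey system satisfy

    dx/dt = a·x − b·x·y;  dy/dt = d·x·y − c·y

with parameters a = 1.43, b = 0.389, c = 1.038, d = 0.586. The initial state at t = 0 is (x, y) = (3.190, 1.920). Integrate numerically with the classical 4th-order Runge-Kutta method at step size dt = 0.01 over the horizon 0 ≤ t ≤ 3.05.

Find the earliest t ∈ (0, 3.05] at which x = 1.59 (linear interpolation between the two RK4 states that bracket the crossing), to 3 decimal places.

t=0.000: state=(3.190, 1.920)
step 1 (dt=0.01): k1=(2.179, 1.596), k2=(2.177, 1.615), k3=(2.177, 1.615), k4=(2.174, 1.634); state += dt/6·(k1+2k2+2k3+k4)
t=0.010: state=(3.212, 1.936)
t=0.020: state=(3.233, 1.953)
t=0.030: state=(3.255, 1.970)
continuing one RK4 step at a time; state shown every 10 steps (Δt=0.1):
t=0.100: state=(3.404, 2.100)
t=0.200: state=(3.604, 2.324)
t=0.300: state=(3.779, 2.602)
t=0.400: state=(3.915, 2.939)
t=0.500: state=(3.999, 3.341)
t=0.600: state=(4.015, 3.810)
t=0.700: state=(3.954, 4.340)
t=0.800: state=(3.811, 4.913)
t=0.900: state=(3.591, 5.503)
t=1.000: state=(3.307, 6.073)
t=1.100: state=(2.982, 6.583)
t=1.200: state=(2.641, 6.997)
t=1.300: state=(2.307, 7.290)
t=1.400: state=(1.997, 7.453)
t=1.500: state=(1.722, 7.491)
t=1.550: state=(1.599, 7.466)
next step: t=1.560: state=(1.576, 7.458) — x has crossed 1.59
linear interpolation between t=1.550 (1.59928) and t=1.560 (1.57590) → t≈1.554

t = 1.554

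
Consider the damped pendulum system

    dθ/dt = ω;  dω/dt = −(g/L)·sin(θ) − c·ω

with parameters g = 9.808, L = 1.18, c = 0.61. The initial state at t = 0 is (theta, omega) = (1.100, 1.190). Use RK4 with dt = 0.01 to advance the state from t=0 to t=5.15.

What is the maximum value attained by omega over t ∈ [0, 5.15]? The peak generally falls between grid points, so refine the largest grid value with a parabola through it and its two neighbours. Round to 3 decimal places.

max omega = 1.947

t=0.000: state=(1.100, 1.190)
step 1 (dt=0.01): k1=(1.190, -8.133), k2=(1.149, -8.131), k3=(1.149, -8.130), k4=(1.109, -8.127); state += dt/6·(k1+2k2+2k3+k4)
t=0.010: state=(1.111, 1.109)
t=0.020: state=(1.122, 1.027)
t=0.030: state=(1.132, 0.946)
continuing one RK4 step at a time; state shown every 20 steps (Δt=0.2):
t=0.200: state=(1.178, -0.385)
t=0.400: state=(0.962, -1.725)
t=0.600: state=(0.520, -2.586)
t=0.800: state=(-0.020, -2.665)
t=1.000: state=(-0.492, -1.941)
t=1.200: state=(-0.767, -0.772)
t=1.400: state=(-0.798, 0.442)
t=1.600: state=(-0.606, 1.417)
t=1.800: state=(-0.263, 1.917)
t=2.000: state=(0.119, 1.799)
t=2.200: state=(0.421, 1.155)
t=2.400: state=(0.564, 0.260)
t=2.600: state=(0.528, -0.601)
t=2.800: state=(0.342, -1.202)
t=3.000: state=(0.075, -1.387)
t=3.200: state=(-0.183, -1.132)
t=3.400: state=(-0.357, -0.568)
t=3.600: state=(-0.404, 0.095)
t=3.800: state=(-0.326, 0.655)
t=4.000: state=(-0.159, 0.961)
t=4.200: state=(0.037, 0.942)
t=4.400: state=(0.199, 0.640)
t=4.600: state=(0.282, 0.181)
t=4.800: state=(0.271, -0.278)
t=5.000: state=(0.180, -0.603)
t=5.150: state=(0.080, -0.705)
largest grid value and its neighbours: omega(1.850)=1.94596, omega(1.860)=1.94702, omega(1.870)=1.94648
parabola through these three points peaks at t≈1.862 with omega≈1.94704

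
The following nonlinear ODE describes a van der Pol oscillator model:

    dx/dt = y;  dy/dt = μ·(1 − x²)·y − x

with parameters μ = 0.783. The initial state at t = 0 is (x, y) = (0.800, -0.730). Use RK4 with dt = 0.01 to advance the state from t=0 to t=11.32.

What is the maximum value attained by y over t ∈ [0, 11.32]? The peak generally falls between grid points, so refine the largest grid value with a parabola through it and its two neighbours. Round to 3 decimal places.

t=0.000: state=(0.800, -0.730)
step 1 (dt=0.01): k1=(-0.730, -1.006), k2=(-0.735, -1.007), k3=(-0.735, -1.007), k4=(-0.740, -1.008); state += dt/6·(k1+2k2+2k3+k4)
t=0.010: state=(0.793, -0.740)
t=0.020: state=(0.785, -0.750)
t=0.030: state=(0.778, -0.760)
continuing one RK4 step at a time; state shown every 50 steps (Δt=0.5):
t=0.500: state=(0.302, -1.280)
t=1.000: state=(-0.486, -1.826)
t=1.500: state=(-1.360, -1.414)
t=2.000: state=(-1.749, -0.174)
t=2.500: state=(-1.639, 0.525)
t=3.000: state=(-1.271, 0.936)
t=3.500: state=(-0.686, 1.442)
t=4.000: state=(0.219, 2.197)
t=4.500: state=(1.368, 2.031)
t=5.000: state=(1.956, 0.340)
t=5.500: state=(1.883, -0.483)
t=6.000: state=(1.547, -0.835)
t=6.500: state=(1.042, -1.214)
t=7.000: state=(0.287, -1.862)
t=7.500: state=(-0.829, -2.459)
t=8.000: state=(-1.811, -1.138)
t=8.500: state=(-1.991, 0.209)
t=9.000: state=(-1.750, 0.683)
t=9.500: state=(-1.331, 1.003)
t=10.000: state=(-0.720, 1.487)
t=10.500: state=(0.210, 2.259)
t=11.000: state=(1.392, 2.079)
t=11.320: state=(1.876, 0.906)
largest grid value and its neighbours: y(10.730)=2.46661, y(10.740)=2.46668, y(10.750)=2.46576
parabola through these three points peaks at t≈10.736 with y≈2.46678

max y = 2.467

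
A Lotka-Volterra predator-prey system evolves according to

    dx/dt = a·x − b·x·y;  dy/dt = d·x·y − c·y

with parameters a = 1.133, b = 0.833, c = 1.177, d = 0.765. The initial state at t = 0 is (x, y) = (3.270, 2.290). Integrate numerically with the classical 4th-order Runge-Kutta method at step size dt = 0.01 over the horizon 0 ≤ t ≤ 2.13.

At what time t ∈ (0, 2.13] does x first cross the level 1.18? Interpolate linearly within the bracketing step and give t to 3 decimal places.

t = 0.731

t=0.000: state=(3.270, 2.290)
step 1 (dt=0.01): k1=(-2.533, 3.033), k2=(-2.564, 3.031), k3=(-2.564, 3.031), k4=(-2.595, 3.028); state += dt/6·(k1+2k2+2k3+k4)
t=0.010: state=(3.244, 2.320)
t=0.020: state=(3.218, 2.351)
t=0.030: state=(3.191, 2.381)
continuing one RK4 step at a time; state shown every 10 steps (Δt=0.1):
t=0.100: state=(2.989, 2.587)
t=0.200: state=(2.668, 2.856)
t=0.300: state=(2.333, 3.074)
t=0.400: state=(2.009, 3.226)
t=0.500: state=(1.713, 3.306)
t=0.600: state=(1.455, 3.316)
t=0.700: state=(1.239, 3.267)
t=0.730: state=(1.181, 3.243)
next step: t=0.740: state=(1.163, 3.234) — x has crossed 1.18
linear interpolation between t=0.730 (1.18133) and t=0.740 (1.16299) → t≈0.731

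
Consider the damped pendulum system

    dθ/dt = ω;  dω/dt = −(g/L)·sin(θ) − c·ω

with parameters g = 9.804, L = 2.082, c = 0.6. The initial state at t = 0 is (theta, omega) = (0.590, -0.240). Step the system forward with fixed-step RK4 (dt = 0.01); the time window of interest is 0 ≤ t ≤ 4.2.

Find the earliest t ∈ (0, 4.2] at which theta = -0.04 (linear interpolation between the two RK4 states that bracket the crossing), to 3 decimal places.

t = 0.762

t=0.000: state=(0.590, -0.240)
step 1 (dt=0.01): k1=(-0.240, -2.476), k2=(-0.252, -2.464), k3=(-0.252, -2.464), k4=(-0.265, -2.451); state += dt/6·(k1+2k2+2k3+k4)
t=0.010: state=(0.587, -0.265)
t=0.020: state=(0.585, -0.289)
t=0.030: state=(0.582, -0.313)
continuing one RK4 step at a time; state shown every 20 steps (Δt=0.2):
t=0.200: state=(0.496, -0.676)
t=0.400: state=(0.330, -0.958)
t=0.600: state=(0.126, -1.049)
t=0.760: state=(-0.038, -0.983)
next step: t=0.770: state=(-0.048, -0.975) — theta has crossed -0.04
linear interpolation between t=0.760 (-0.03832) and t=0.770 (-0.04812) → t≈0.762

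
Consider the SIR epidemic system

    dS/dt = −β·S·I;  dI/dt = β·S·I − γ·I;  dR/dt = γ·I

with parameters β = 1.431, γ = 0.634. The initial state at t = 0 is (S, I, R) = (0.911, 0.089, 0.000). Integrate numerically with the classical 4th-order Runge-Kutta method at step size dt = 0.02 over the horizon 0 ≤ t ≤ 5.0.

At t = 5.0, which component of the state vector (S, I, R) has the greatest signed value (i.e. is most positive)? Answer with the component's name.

t=0.000: state=(0.911, 0.089, 0.000)
step 1 (dt=0.02): k1=(-0.116, 0.060, 0.056), k2=(-0.117, 0.060, 0.057), k3=(-0.117, 0.060, 0.057), k4=(-0.117, 0.060, 0.057); state += dt/6·(k1+2k2+2k3+k4)
t=0.020: state=(0.909, 0.090, 0.001)
t=0.040: state=(0.906, 0.091, 0.002)
t=0.060: state=(0.904, 0.093, 0.003)
continuing one RK4 step at a time; state shown every 10 steps (Δt=0.2):
t=0.200: state=(0.887, 0.101, 0.012)
t=0.400: state=(0.860, 0.115, 0.026)
t=0.600: state=(0.830, 0.129, 0.041)
t=0.800: state=(0.798, 0.143, 0.058)
t=1.000: state=(0.765, 0.158, 0.077)
t=1.200: state=(0.730, 0.172, 0.098)
t=1.400: state=(0.693, 0.186, 0.121)
t=1.600: state=(0.656, 0.198, 0.145)
t=1.800: state=(0.619, 0.210, 0.171)
t=2.000: state=(0.582, 0.220, 0.199)
t=2.200: state=(0.546, 0.227, 0.227)
t=2.400: state=(0.511, 0.233, 0.256)
t=2.600: state=(0.478, 0.236, 0.286)
t=2.800: state=(0.446, 0.238, 0.316)
t=3.000: state=(0.417, 0.237, 0.346)
t=3.200: state=(0.390, 0.234, 0.376)
t=3.400: state=(0.365, 0.230, 0.405)
t=3.600: state=(0.342, 0.224, 0.434)
t=3.800: state=(0.321, 0.217, 0.462)
t=4.000: state=(0.302, 0.209, 0.489)
t=4.200: state=(0.285, 0.200, 0.515)
t=4.400: state=(0.269, 0.191, 0.540)
t=4.600: state=(0.255, 0.181, 0.563)
t=4.800: state=(0.243, 0.171, 0.586)
t=5.000: state=(0.232, 0.162, 0.607)
compare at T: S=0.232, I=0.162, R=0.607

largest component: R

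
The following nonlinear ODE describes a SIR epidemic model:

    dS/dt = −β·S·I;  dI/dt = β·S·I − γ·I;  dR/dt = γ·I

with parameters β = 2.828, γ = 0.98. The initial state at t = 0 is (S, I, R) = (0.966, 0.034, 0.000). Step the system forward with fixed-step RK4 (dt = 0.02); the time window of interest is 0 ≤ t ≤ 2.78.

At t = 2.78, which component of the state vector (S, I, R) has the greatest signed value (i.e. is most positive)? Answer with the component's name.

largest component: R

t=0.000: state=(0.966, 0.034, 0.000)
step 1 (dt=0.02): k1=(-0.093, 0.060, 0.033), k2=(-0.094, 0.061, 0.034), k3=(-0.094, 0.061, 0.034), k4=(-0.096, 0.061, 0.035); state += dt/6·(k1+2k2+2k3+k4)
t=0.020: state=(0.964, 0.035, 0.001)
t=0.040: state=(0.962, 0.036, 0.001)
t=0.060: state=(0.960, 0.038, 0.002)
continuing one RK4 step at a time; state shown every 5 steps (Δt=0.1):
t=0.100: state=(0.956, 0.040, 0.004)
t=0.200: state=(0.944, 0.048, 0.008)
t=0.300: state=(0.930, 0.057, 0.013)
t=0.400: state=(0.914, 0.067, 0.019)
t=0.500: state=(0.896, 0.078, 0.026)
t=0.600: state=(0.874, 0.091, 0.034)
t=0.700: state=(0.851, 0.105, 0.044)
t=0.800: state=(0.824, 0.121, 0.055)
t=0.900: state=(0.794, 0.138, 0.068)
t=1.000: state=(0.762, 0.156, 0.082)
t=1.100: state=(0.727, 0.174, 0.098)
t=1.200: state=(0.690, 0.193, 0.116)
t=1.300: state=(0.652, 0.212, 0.136)
t=1.400: state=(0.612, 0.230, 0.158)
t=1.500: state=(0.573, 0.246, 0.181)
t=1.600: state=(0.533, 0.261, 0.206)
t=1.700: state=(0.494, 0.274, 0.232)
t=1.800: state=(0.457, 0.284, 0.260)
t=1.900: state=(0.421, 0.291, 0.288)
t=2.000: state=(0.387, 0.296, 0.317)
t=2.100: state=(0.356, 0.298, 0.346)
t=2.200: state=(0.327, 0.298, 0.375)
t=2.300: state=(0.301, 0.295, 0.404)
t=2.400: state=(0.277, 0.290, 0.433)
t=2.500: state=(0.256, 0.284, 0.461)
t=2.600: state=(0.236, 0.276, 0.488)
t=2.700: state=(0.219, 0.267, 0.515)
t=2.780: state=(0.206, 0.259, 0.535)
compare at T: S=0.206, I=0.259, R=0.535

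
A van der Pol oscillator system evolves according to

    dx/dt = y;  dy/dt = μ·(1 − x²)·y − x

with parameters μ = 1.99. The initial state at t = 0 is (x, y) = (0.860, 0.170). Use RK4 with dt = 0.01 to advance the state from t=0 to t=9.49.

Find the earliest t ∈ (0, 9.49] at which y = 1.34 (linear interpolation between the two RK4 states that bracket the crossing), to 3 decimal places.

t=0.000: state=(0.860, 0.170)
step 1 (dt=0.01): k1=(0.170, -0.772), k2=(0.166, -0.775), k3=(0.166, -0.775), k4=(0.162, -0.779); state += dt/6·(k1+2k2+2k3+k4)
t=0.010: state=(0.862, 0.162)
t=0.020: state=(0.863, 0.154)
t=0.030: state=(0.865, 0.147)
continuing one RK4 step at a time; state shown every 50 steps (Δt=0.5):
t=0.500: state=(0.838, -0.276)
t=1.000: state=(0.554, -0.925)
t=1.500: state=(-0.239, -2.493)
t=2.000: state=(-1.650, -1.847)
t=2.500: state=(-1.904, 0.176)
t=3.000: state=(-1.751, 0.379)
t=3.500: state=(-1.537, 0.479)
t=4.000: state=(-1.260, 0.651)
t=4.500: state=(-0.845, 1.085)
t=4.640: state=(-0.677, 1.332)
next step: t=4.650: state=(-0.664, 1.353) — y has crossed 1.34
linear interpolation between t=4.640 (1.33206) and t=4.650 (1.35348) → t≈4.644

t = 4.644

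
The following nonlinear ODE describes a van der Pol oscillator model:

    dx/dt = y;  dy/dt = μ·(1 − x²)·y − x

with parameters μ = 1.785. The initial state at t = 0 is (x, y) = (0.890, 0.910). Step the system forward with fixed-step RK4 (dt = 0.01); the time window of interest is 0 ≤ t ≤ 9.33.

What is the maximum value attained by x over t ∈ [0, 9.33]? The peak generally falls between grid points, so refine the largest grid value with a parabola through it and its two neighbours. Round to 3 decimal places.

max x = 2.018

t=0.000: state=(0.890, 0.910)
step 1 (dt=0.01): k1=(0.910, -0.552), k2=(0.907, -0.571), k3=(0.907, -0.571), k4=(0.904, -0.590); state += dt/6·(k1+2k2+2k3+k4)
t=0.010: state=(0.899, 0.904)
t=0.020: state=(0.908, 0.898)
t=0.030: state=(0.917, 0.892)
continuing one RK4 step at a time; state shown every 50 steps (Δt=0.5):
t=0.500: state=(1.213, 0.305)
t=1.000: state=(1.202, -0.303)
t=1.500: state=(0.936, -0.776)
t=2.000: state=(0.358, -1.690)
t=2.500: state=(-0.952, -3.377)
t=3.000: state=(-1.959, -0.417)
t=3.500: state=(-1.910, 0.327)
t=4.000: state=(-1.716, 0.440)
t=4.500: state=(-1.469, 0.559)
t=5.000: state=(-1.138, 0.797)
t=5.500: state=(-0.606, 1.452)
t=6.000: state=(0.538, 3.327)
t=6.500: state=(1.912, 1.043)
t=7.000: state=(1.977, -0.275)
t=7.500: state=(1.799, -0.408)
t=8.000: state=(1.573, -0.505)
t=8.500: state=(1.282, -0.680)
t=9.000: state=(0.853, -1.104)
t=9.330: state=(0.388, -1.811)
largest grid value and its neighbours: x(6.740)=2.01799, x(6.750)=2.01815, x(6.760)=2.01811
parabola through these three points peaks at t≈6.753 with x≈2.01816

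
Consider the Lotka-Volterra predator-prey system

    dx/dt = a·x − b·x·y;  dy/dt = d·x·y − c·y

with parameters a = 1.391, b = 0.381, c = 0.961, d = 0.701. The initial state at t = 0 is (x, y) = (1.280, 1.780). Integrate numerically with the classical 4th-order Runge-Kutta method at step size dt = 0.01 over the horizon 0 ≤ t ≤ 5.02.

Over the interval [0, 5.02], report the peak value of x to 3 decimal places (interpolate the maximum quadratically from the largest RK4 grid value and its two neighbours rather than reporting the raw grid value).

t=0.000: state=(1.280, 1.780)
step 1 (dt=0.01): k1=(0.912, -0.113), k2=(0.916, -0.108), k3=(0.916, -0.108), k4=(0.919, -0.102); state += dt/6·(k1+2k2+2k3+k4)
t=0.010: state=(1.289, 1.779)
t=0.020: state=(1.298, 1.778)
t=0.030: state=(1.308, 1.777)
continuing one RK4 step at a time; state shown every 20 steps (Δt=0.2):
t=0.200: state=(1.477, 1.781)
t=0.400: state=(1.700, 1.836)
t=0.600: state=(1.944, 1.955)
t=0.800: state=(2.196, 2.157)
t=1.000: state=(2.434, 2.463)
t=1.200: state=(2.624, 2.899)
t=1.400: state=(2.720, 3.484)
t=1.600: state=(2.682, 4.205)
t=1.800: state=(2.495, 4.996)
t=2.000: state=(2.188, 5.731)
t=2.200: state=(1.826, 6.266)
t=2.400: state=(1.479, 6.516)
t=2.600: state=(1.189, 6.477)
t=2.800: state=(0.967, 6.212)
t=3.000: state=(0.808, 5.801)
t=3.200: state=(0.698, 5.317)
t=3.400: state=(0.627, 4.812)
t=3.600: state=(0.585, 4.322)
t=3.800: state=(0.566, 3.864)
t=4.000: state=(0.565, 3.451)
t=4.200: state=(0.582, 3.086)
t=4.400: state=(0.616, 2.769)
t=4.600: state=(0.665, 2.499)
t=4.800: state=(0.733, 2.274)
t=5.000: state=(0.820, 2.091)
t=5.020: state=(0.830, 2.075)
largest grid value and its neighbours: x(1.440)=2.72375, x(1.450)=2.72391, x(1.460)=2.72371
parabola through these three points peaks at t≈1.449 with x≈2.72391

max x = 2.724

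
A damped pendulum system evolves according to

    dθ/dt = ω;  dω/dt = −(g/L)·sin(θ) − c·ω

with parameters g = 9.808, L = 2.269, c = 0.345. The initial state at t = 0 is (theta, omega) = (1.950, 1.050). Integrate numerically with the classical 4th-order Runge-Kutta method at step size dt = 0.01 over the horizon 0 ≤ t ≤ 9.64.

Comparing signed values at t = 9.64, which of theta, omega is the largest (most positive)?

t=0.000: state=(1.950, 1.050)
step 1 (dt=0.01): k1=(1.050, -4.378), k2=(1.028, -4.362), k3=(1.028, -4.362), k4=(1.006, -4.346); state += dt/6·(k1+2k2+2k3+k4)
t=0.010: state=(1.960, 1.006)
t=0.020: state=(1.970, 0.963)
t=0.030: state=(1.980, 0.920)
continuing one RK4 step at a time; state shown every 50 steps (Δt=0.5):
t=0.500: state=(1.977, -0.882)
t=1.000: state=(1.079, -2.659)
t=1.500: state=(-0.409, -2.803)
t=2.000: state=(-1.339, -0.775)
t=2.500: state=(-1.194, 1.281)
t=3.000: state=(-0.212, 2.355)
t=3.500: state=(0.788, 1.334)
t=4.000: state=(0.991, -0.511)
t=4.500: state=(0.380, -1.730)
t=5.000: state=(-0.456, -1.325)
t=5.500: state=(-0.768, 0.124)
t=6.000: state=(-0.387, 1.250)
t=6.500: state=(0.269, 1.140)
t=7.000: state=(0.584, 0.051)
t=7.500: state=(0.343, -0.907)
t=8.000: state=(-0.162, -0.929)
t=8.500: state=(-0.442, -0.121)
t=9.000: state=(-0.288, 0.663)
t=9.500: state=(0.098, 0.740)
t=9.640: state=(0.194, 0.618)
compare at T: theta=0.194, omega=0.618

largest component: omega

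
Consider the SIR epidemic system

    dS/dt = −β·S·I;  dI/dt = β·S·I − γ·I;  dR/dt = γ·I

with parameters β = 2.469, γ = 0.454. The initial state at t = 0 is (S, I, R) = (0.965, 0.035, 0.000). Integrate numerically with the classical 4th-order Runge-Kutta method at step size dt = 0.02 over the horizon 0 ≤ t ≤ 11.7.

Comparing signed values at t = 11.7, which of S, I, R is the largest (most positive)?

t=0.000: state=(0.965, 0.035, 0.000)
step 1 (dt=0.02): k1=(-0.083, 0.068, 0.016), k2=(-0.085, 0.069, 0.016), k3=(-0.085, 0.069, 0.016), k4=(-0.087, 0.070, 0.017); state += dt/6·(k1+2k2+2k3+k4)
t=0.020: state=(0.963, 0.036, 0.000)
t=0.040: state=(0.962, 0.038, 0.001)
t=0.060: state=(0.960, 0.039, 0.001)
continuing one RK4 step at a time; state shown every 25 steps (Δt=0.5):
t=0.500: state=(0.898, 0.089, 0.013)
t=1.000: state=(0.757, 0.198, 0.045)
t=1.500: state=(0.540, 0.353, 0.107)
t=2.000: state=(0.321, 0.477, 0.202)
t=2.500: state=(0.173, 0.511, 0.316)
t=3.000: state=(0.093, 0.477, 0.429)
t=3.500: state=(0.054, 0.415, 0.531)
t=4.000: state=(0.034, 0.349, 0.618)
t=4.500: state=(0.023, 0.288, 0.690)
t=5.000: state=(0.016, 0.235, 0.749)
t=5.500: state=(0.013, 0.190, 0.797)
t=6.000: state=(0.010, 0.154, 0.836)
t=6.500: state=(0.009, 0.124, 0.867)
t=7.000: state=(0.008, 0.100, 0.893)
t=7.500: state=(0.007, 0.080, 0.913)
t=8.000: state=(0.006, 0.065, 0.929)
t=8.500: state=(0.006, 0.052, 0.942)
t=9.000: state=(0.005, 0.042, 0.953)
t=9.500: state=(0.005, 0.033, 0.961)
t=10.000: state=(0.005, 0.027, 0.968)
t=10.500: state=(0.005, 0.021, 0.974)
t=11.000: state=(0.005, 0.017, 0.978)
t=11.500: state=(0.005, 0.014, 0.982)
t=11.700: state=(0.005, 0.013, 0.983)
compare at T: S=0.005, I=0.013, R=0.983

largest component: R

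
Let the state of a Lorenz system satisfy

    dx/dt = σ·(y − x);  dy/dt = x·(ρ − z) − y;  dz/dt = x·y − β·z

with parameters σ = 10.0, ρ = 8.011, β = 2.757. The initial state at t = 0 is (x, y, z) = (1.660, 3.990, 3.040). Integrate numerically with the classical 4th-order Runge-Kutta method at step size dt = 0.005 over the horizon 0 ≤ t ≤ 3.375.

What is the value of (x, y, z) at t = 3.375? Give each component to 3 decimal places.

t=0.000: state=(1.660, 3.990, 3.040)
step 1 (dt=0.005): k1=(23.300, 4.262, -1.758), k2=(22.824, 4.548, -1.495), k3=(22.843, 4.541, -1.500), k4=(22.385, 4.820, -1.241); state += dt/6·(k1+2k2+2k3+k4)
t=0.005: state=(1.774, 4.013, 3.033)
t=0.010: state=(1.884, 4.038, 3.028)
t=0.015: state=(1.990, 4.066, 3.025)
continuing one RK4 step at a time; state shown every 40 steps (Δt=0.2):
t=0.200: state=(4.731, 5.978, 4.491)
t=0.400: state=(6.321, 6.372, 8.432)
t=0.600: state=(4.935, 3.860, 9.339)
t=0.800: state=(3.309, 2.866, 7.307)
t=1.000: state=(3.095, 3.270, 5.640)
t=1.200: state=(3.828, 4.342, 5.279)
t=1.400: state=(4.885, 5.329, 6.410)
t=1.600: state=(5.218, 5.067, 7.909)
t=1.800: state=(4.520, 4.093, 7.959)
t=2.000: state=(3.890, 3.730, 7.019)
t=2.200: state=(3.892, 4.033, 6.321)
t=2.400: state=(4.328, 4.582, 6.384)
t=2.600: state=(4.728, 4.835, 7.029)
t=2.800: state=(4.688, 4.557, 7.491)
t=3.000: state=(4.352, 4.189, 7.326)
t=3.200: state=(4.151, 4.124, 6.896)
t=3.375: state=(4.210, 4.294, 6.689)

(x, y, z) = (4.210, 4.294, 6.689)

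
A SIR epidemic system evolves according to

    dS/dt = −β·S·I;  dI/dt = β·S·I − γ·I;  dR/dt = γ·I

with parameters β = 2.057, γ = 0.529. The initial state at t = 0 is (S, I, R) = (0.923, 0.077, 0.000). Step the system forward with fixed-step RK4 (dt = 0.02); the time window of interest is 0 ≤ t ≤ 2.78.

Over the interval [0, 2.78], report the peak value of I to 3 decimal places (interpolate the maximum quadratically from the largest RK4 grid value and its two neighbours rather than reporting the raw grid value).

t=0.000: state=(0.923, 0.077, 0.000)
step 1 (dt=0.02): k1=(-0.146, 0.105, 0.041), k2=(-0.148, 0.107, 0.041), k3=(-0.148, 0.107, 0.041), k4=(-0.150, 0.108, 0.042); state += dt/6·(k1+2k2+2k3+k4)
t=0.020: state=(0.920, 0.079, 0.001)
t=0.040: state=(0.917, 0.081, 0.002)
t=0.060: state=(0.914, 0.084, 0.003)
continuing one RK4 step at a time; state shown every 5 steps (Δt=0.1):
t=0.100: state=(0.907, 0.088, 0.004)
t=0.200: state=(0.890, 0.101, 0.009)
t=0.300: state=(0.871, 0.114, 0.015)
t=0.400: state=(0.849, 0.129, 0.021)
t=0.500: state=(0.825, 0.146, 0.029)
t=0.600: state=(0.800, 0.164, 0.037)
t=0.700: state=(0.772, 0.182, 0.046)
t=0.800: state=(0.742, 0.202, 0.056)
t=0.900: state=(0.710, 0.223, 0.067)
t=1.000: state=(0.677, 0.243, 0.080)
t=1.100: state=(0.642, 0.264, 0.093)
t=1.200: state=(0.607, 0.285, 0.108)
t=1.300: state=(0.571, 0.305, 0.123)
t=1.400: state=(0.535, 0.325, 0.140)
t=1.500: state=(0.500, 0.342, 0.158)
t=1.600: state=(0.465, 0.359, 0.176)
t=1.700: state=(0.431, 0.373, 0.196)
t=1.800: state=(0.399, 0.385, 0.216)
t=1.900: state=(0.368, 0.395, 0.236)
t=2.000: state=(0.339, 0.403, 0.257)
t=2.100: state=(0.312, 0.409, 0.279)
t=2.200: state=(0.287, 0.413, 0.301)
t=2.300: state=(0.263, 0.414, 0.323)
t=2.400: state=(0.242, 0.414, 0.344)
t=2.500: state=(0.222, 0.412, 0.366)
t=2.600: state=(0.204, 0.408, 0.388)
t=2.700: state=(0.188, 0.403, 0.409)
t=2.780: state=(0.176, 0.398, 0.426)
largest grid value and its neighbours: I(2.300)=0.41412, I(2.320)=0.41419, I(2.340)=0.41418
parabola through these three points peaks at t≈2.328 with I≈0.41419

max I = 0.414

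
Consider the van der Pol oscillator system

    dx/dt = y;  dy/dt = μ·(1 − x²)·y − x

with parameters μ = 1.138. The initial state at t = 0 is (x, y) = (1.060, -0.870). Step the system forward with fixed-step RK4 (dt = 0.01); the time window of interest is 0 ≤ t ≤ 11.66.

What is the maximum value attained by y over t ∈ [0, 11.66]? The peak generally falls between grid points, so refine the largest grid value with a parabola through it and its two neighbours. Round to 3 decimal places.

max y = 2.822

t=0.000: state=(1.060, -0.870)
step 1 (dt=0.01): k1=(-0.870, -0.938), k2=(-0.875, -0.942), k3=(-0.875, -0.942), k4=(-0.879, -0.946); state += dt/6·(k1+2k2+2k3+k4)
t=0.010: state=(1.051, -0.879)
t=0.020: state=(1.042, -0.889)
t=0.030: state=(1.033, -0.899)
continuing one RK4 step at a time; state shown every 50 steps (Δt=0.5):
t=0.500: state=(0.481, -1.518)
t=1.000: state=(-0.545, -2.589)
t=1.500: state=(-1.717, -1.474)
t=2.000: state=(-1.965, 0.156)
t=2.500: state=(-1.770, 0.545)
t=3.000: state=(-1.444, 0.763)
t=3.500: state=(-0.985, 1.120)
t=4.000: state=(-0.251, 1.924)
t=4.500: state=(0.990, 2.798)
t=5.000: state=(1.936, 0.710)
t=5.500: state=(1.957, -0.350)
t=6.000: state=(1.709, -0.606)
t=6.500: state=(1.355, -0.828)
t=7.000: state=(0.849, -1.252)
t=7.500: state=(0.012, -2.207)
t=8.000: state=(-1.303, -2.552)
t=8.500: state=(-1.994, -0.295)
t=9.000: state=(-1.912, 0.432)
t=9.500: state=(-1.637, 0.650)
t=10.000: state=(-1.256, 0.899)
t=10.500: state=(-0.696, 1.411)
t=11.000: state=(0.258, 2.495)
t=11.500: state=(1.571, 2.060)
t=11.660: state=(1.833, 1.218)
largest grid value and its neighbours: y(11.210)=2.82080, y(11.220)=2.82194, y(11.230)=2.82125
parabola through these three points peaks at t≈11.221 with y≈2.82195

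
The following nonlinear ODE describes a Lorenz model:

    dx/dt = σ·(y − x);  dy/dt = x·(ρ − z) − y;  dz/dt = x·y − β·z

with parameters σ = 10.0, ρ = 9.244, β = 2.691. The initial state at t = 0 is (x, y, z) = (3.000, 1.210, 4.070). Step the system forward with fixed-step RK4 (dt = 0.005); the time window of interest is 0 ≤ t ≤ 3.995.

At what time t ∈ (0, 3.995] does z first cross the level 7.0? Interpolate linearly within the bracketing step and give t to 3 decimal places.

t=0.000: state=(3.000, 1.210, 4.070)
step 1 (dt=0.005): k1=(-17.900, 14.312, -7.322), k2=(-17.095, 14.099, -7.222), k3=(-17.120, 14.109, -7.221), k4=(-16.339, 13.904, -7.123); state += dt/6·(k1+2k2+2k3+k4)
t=0.005: state=(2.914, 1.281, 4.034)
t=0.010: state=(2.836, 1.349, 3.999)
t=0.015: state=(2.766, 1.416, 3.965)
continuing one RK4 step at a time; state shown every 40 steps (Δt=0.2):
t=0.200: state=(2.790, 3.567, 3.345)
t=0.400: state=(5.139, 6.559, 5.208)
t=0.475: state=(6.156, 7.379, 6.972)
next step: t=0.480: state=(6.217, 7.410, 7.106) — z has crossed 7.0
linear interpolation between t=0.475 (6.97171) and t=0.480 (7.10576) → t≈0.476

t = 0.476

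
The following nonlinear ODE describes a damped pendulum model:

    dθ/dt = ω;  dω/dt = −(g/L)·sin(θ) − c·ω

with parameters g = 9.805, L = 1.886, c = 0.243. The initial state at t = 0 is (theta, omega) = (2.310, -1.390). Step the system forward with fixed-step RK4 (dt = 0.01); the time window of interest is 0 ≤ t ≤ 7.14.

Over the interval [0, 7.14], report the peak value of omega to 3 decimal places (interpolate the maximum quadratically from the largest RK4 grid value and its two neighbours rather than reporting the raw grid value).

t=0.000: state=(2.310, -1.390)
step 1 (dt=0.01): k1=(-1.390, -3.504), k2=(-1.408, -3.524), k3=(-1.408, -3.524), k4=(-1.425, -3.545); state += dt/6·(k1+2k2+2k3+k4)
t=0.010: state=(2.296, -1.425)
t=0.020: state=(2.281, -1.461)
t=0.030: state=(2.267, -1.497)
continuing one RK4 step at a time; state shown every 25 steps (Δt=0.25):
t=0.250: state=(1.842, -2.390)
t=0.500: state=(1.106, -3.478)
t=0.750: state=(0.151, -3.992)
t=1.000: state=(-0.790, -3.354)
t=1.250: state=(-1.468, -2.022)
t=1.500: state=(-1.800, -0.653)
t=1.750: state=(-1.804, 0.605)
t=2.000: state=(-1.501, 1.818)
t=2.250: state=(-0.907, 2.879)
t=2.500: state=(-0.114, 3.315)
t=2.750: state=(0.666, 2.766)
t=3.000: state=(1.216, 1.576)
t=3.250: state=(1.444, 0.254)
t=3.500: state=(1.348, -1.008)
t=3.750: state=(0.953, -2.103)
t=4.000: state=(0.335, -2.734)
t=4.250: state=(-0.345, -2.558)
t=4.500: state=(-0.883, -1.667)
t=4.750: state=(-1.154, -0.482)
t=5.000: state=(-1.125, 0.705)
t=5.250: state=(-0.816, 1.713)
t=5.500: state=(-0.304, 2.285)
t=5.750: state=(0.268, 2.166)
t=6.000: state=(0.726, 1.423)
t=6.250: state=(0.955, 0.383)
t=6.500: state=(0.917, -0.671)
t=6.750: state=(0.636, -1.526)
t=7.000: state=(0.190, -1.946)
t=7.140: state=(-0.083, -1.918)
largest grid value and its neighbours: omega(2.480)=3.31543, omega(2.490)=3.31582, omega(2.500)=3.31451
parabola through these three points peaks at t≈2.487 with omega≈3.31588

max omega = 3.316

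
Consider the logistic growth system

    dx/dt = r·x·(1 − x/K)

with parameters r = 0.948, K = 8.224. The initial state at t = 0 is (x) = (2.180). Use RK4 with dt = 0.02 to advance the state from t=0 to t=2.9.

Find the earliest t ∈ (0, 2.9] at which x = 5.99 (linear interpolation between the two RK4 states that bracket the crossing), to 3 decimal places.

t=0.000: state=(2.180)
step 1 (dt=0.02): k1=(1.519), k2=(1.526), k3=(1.526), k4=(1.532); state += dt/6·(k1+2k2+2k3+k4)
t=0.020: state=(2.211)
t=0.040: state=(2.241)
t=0.060: state=(2.272)
continuing one RK4 step at a time; state shown every 5 steps (Δt=0.1):
t=0.100: state=(2.335)
t=0.200: state=(2.497)
t=0.300: state=(2.665)
t=0.400: state=(2.838)
t=0.500: state=(3.017)
t=0.600: state=(3.200)
t=0.700: state=(3.387)
t=0.800: state=(3.578)
t=0.900: state=(3.770)
t=1.000: state=(3.965)
t=1.100: state=(4.159)
t=1.200: state=(4.354)
t=1.300: state=(4.548)
t=1.400: state=(4.739)
t=1.500: state=(4.928)
t=1.600: state=(5.113)
t=1.700: state=(5.295)
t=1.800: state=(5.471)
t=1.900: state=(5.642)
t=2.000: state=(5.807)
t=2.100: state=(5.965)
next step: t=2.120: state=(5.996) — x has crossed 5.99
linear interpolation between t=2.100 (5.96512) and t=2.120 (5.99605) → t≈2.116

t = 2.116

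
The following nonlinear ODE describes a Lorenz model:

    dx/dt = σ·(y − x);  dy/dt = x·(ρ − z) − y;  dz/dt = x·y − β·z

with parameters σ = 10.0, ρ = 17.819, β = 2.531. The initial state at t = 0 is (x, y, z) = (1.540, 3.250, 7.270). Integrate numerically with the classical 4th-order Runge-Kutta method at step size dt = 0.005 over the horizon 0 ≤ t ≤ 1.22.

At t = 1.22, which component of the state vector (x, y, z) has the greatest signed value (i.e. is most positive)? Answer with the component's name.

t=0.000: state=(1.540, 3.250, 7.270)
step 1 (dt=0.005): k1=(17.100, 12.995, -13.395), k2=(16.997, 13.467, -13.120), k3=(17.012, 13.462, -13.121), k4=(16.923, 13.932, -12.844); state += dt/6·(k1+2k2+2k3+k4)
t=0.005: state=(1.625, 3.317, 7.204)
t=0.010: state=(1.709, 3.389, 7.142)
t=0.015: state=(1.793, 3.466, 7.082)
continuing one RK4 step at a time; state shown every 10 steps (Δt=0.05):
t=0.050: state=(2.386, 4.132, 6.748)
t=0.100: state=(3.345, 5.487, 6.593)
t=0.150: state=(4.567, 7.344, 7.002)
t=0.200: state=(6.138, 9.641, 8.312)
t=0.250: state=(8.031, 12.013, 10.960)
t=0.300: state=(9.971, 13.535, 15.152)
t=0.350: state=(11.331, 12.927, 20.134)
t=0.400: state=(11.363, 9.818, 23.946)
t=0.450: state=(9.879, 5.734, 25.008)
t=0.500: state=(7.531, 2.601, 23.704)
t=0.550: state=(5.202, 0.985, 21.394)
t=0.600: state=(3.401, 0.434, 18.982)
t=0.650: state=(2.216, 0.398, 16.776)
t=0.700: state=(1.531, 0.556, 14.822)
t=0.750: state=(1.194, 0.780, 13.102)
t=0.800: state=(1.086, 1.043, 11.592)
t=0.850: state=(1.135, 1.362, 10.276)
t=0.900: state=(1.309, 1.777, 9.144)
t=0.950: state=(1.607, 2.339, 8.197)
t=1.000: state=(2.052, 3.114, 7.456)
t=1.050: state=(2.687, 4.184, 6.975)
t=1.100: state=(3.572, 5.639, 6.867)
t=1.150: state=(4.776, 7.542, 7.343)
t=1.200: state=(6.343, 9.828, 8.747)
t=1.220: state=(7.064, 10.778, 9.663)
compare at T: x=7.064, y=10.778, z=9.663

largest component: y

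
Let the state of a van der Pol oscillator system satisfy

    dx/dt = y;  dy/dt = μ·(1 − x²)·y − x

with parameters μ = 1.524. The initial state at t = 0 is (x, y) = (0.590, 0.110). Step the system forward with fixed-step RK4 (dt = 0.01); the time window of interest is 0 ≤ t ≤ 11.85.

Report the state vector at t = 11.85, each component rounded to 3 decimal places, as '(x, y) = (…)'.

t=0.000: state=(0.590, 0.110)
step 1 (dt=0.01): k1=(0.110, -0.481), k2=(0.108, -0.484), k3=(0.108, -0.484), k4=(0.105, -0.487); state += dt/6·(k1+2k2+2k3+k4)
t=0.010: state=(0.591, 0.105)
t=0.020: state=(0.592, 0.100)
t=0.030: state=(0.593, 0.095)
continuing one RK4 step at a time; state shown every 50 steps (Δt=0.5):
t=0.500: state=(0.572, -0.205)
t=1.000: state=(0.355, -0.706)
t=1.500: state=(-0.197, -1.578)
t=2.000: state=(-1.165, -1.923)
t=2.500: state=(-1.709, -0.263)
t=3.000: state=(-1.639, 0.393)
t=3.500: state=(-1.377, 0.643)
t=4.000: state=(-0.979, 0.995)
t=4.500: state=(-0.291, 1.915)
t=5.000: state=(1.067, 3.193)
t=5.500: state=(1.987, 0.397)
t=6.000: state=(1.932, -0.358)
t=6.500: state=(1.714, -0.499)
t=7.000: state=(1.430, -0.649)
t=7.500: state=(1.040, -0.953)
t=8.000: state=(0.396, -1.770)
t=8.500: state=(-0.893, -3.251)
t=9.000: state=(-1.963, -0.623)
t=9.500: state=(-1.954, 0.332)
t=10.000: state=(-1.744, 0.485)
t=10.500: state=(-1.469, 0.626)
t=11.000: state=(-1.096, 0.901)
t=11.500: state=(-0.497, 1.620)
t=11.850: state=(0.251, 2.744)

(x, y) = (0.251, 2.744)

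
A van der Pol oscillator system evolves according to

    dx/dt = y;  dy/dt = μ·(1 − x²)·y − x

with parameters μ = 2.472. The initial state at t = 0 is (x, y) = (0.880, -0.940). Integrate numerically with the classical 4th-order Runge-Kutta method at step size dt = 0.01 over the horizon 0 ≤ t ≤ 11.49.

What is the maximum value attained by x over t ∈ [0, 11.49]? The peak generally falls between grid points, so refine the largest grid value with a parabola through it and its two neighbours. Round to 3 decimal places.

t=0.000: state=(0.880, -0.940)
step 1 (dt=0.01): k1=(-0.940, -1.404), k2=(-0.947, -1.423), k3=(-0.947, -1.423), k4=(-0.954, -1.442); state += dt/6·(k1+2k2+2k3+k4)
t=0.010: state=(0.871, -0.954)
t=0.020: state=(0.861, -0.969)
t=0.030: state=(0.851, -0.984)
continuing one RK4 step at a time; state shown every 50 steps (Δt=0.5):
t=0.500: state=(0.103, -2.578)
t=1.000: state=(-1.716, -2.515)
t=1.500: state=(-2.000, 0.187)
t=2.000: state=(-1.872, 0.289)
t=2.500: state=(-1.717, 0.334)
t=3.000: state=(-1.534, 0.404)
t=3.500: state=(-1.303, 0.536)
t=4.000: state=(-0.967, 0.863)
t=4.500: state=(-0.297, 2.138)
t=5.000: state=(1.479, 3.591)
t=5.500: state=(2.017, -0.123)
t=6.000: state=(1.899, -0.281)
t=6.500: state=(1.748, -0.324)
t=7.000: state=(1.571, -0.388)
t=7.500: state=(1.352, -0.503)
t=8.000: state=(1.045, -0.770)
t=8.500: state=(0.479, -1.719)
t=9.000: state=(-1.095, -4.349)
t=9.500: state=(-2.022, -0.028)
t=10.000: state=(-1.925, 0.272)
t=10.500: state=(-1.778, 0.315)
t=11.000: state=(-1.607, 0.373)
t=11.490: state=(-1.403, 0.471)
largest grid value and its neighbours: x(5.410)=2.02219, x(5.420)=2.02226, x(5.430)=2.02213
parabola through these three points peaks at t≈5.418 with x≈2.02226

max x = 2.022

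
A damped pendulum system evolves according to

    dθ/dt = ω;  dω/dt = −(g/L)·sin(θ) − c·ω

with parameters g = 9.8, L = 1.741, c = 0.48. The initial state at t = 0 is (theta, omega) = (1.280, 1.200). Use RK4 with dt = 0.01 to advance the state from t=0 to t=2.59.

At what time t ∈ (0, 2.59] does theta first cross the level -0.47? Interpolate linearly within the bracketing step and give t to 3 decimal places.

t = 1.218

t=0.000: state=(1.280, 1.200)
step 1 (dt=0.01): k1=(1.200, -5.969), k2=(1.170, -5.964), k3=(1.170, -5.964), k4=(1.140, -5.959); state += dt/6·(k1+2k2+2k3+k4)
t=0.010: state=(1.292, 1.140)
t=0.020: state=(1.303, 1.081)
t=0.030: state=(1.313, 1.021)
continuing one RK4 step at a time; state shown every 10 steps (Δt=0.1):
t=0.100: state=(1.370, 0.610)
t=0.200: state=(1.403, 0.041)
t=0.300: state=(1.379, -0.502)
t=0.400: state=(1.303, -1.014)
t=0.500: state=(1.178, -1.487)
t=0.600: state=(1.008, -1.905)
t=0.700: state=(0.799, -2.248)
t=0.800: state=(0.562, -2.488)
t=0.900: state=(0.306, -2.601)
t=1.000: state=(0.046, -2.575)
t=1.100: state=(-0.204, -2.409)
t=1.200: state=(-0.432, -2.123)
t=1.210: state=(-0.453, -2.089)
next step: t=1.220: state=(-0.474, -2.054) — theta has crossed -0.47
linear interpolation between t=1.210 (-0.45294) and t=1.220 (-0.47366) → t≈1.218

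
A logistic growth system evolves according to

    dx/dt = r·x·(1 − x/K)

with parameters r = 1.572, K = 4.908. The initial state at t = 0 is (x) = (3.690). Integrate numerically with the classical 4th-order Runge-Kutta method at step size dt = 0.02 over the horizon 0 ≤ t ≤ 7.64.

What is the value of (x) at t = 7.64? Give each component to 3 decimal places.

(x) = (4.908)

t=0.000: state=(3.690)
step 1 (dt=0.02): k1=(1.440), k2=(1.428), k3=(1.428), k4=(1.417); state += dt/6·(k1+2k2+2k3+k4)
t=0.020: state=(3.719)
t=0.040: state=(3.747)
t=0.060: state=(3.774)
continuing one RK4 step at a time; state shown every 25 steps (Δt=0.5):
t=0.500: state=(4.266)
t=1.000: state=(4.593)
t=1.500: state=(4.759)
t=2.000: state=(4.839)
t=2.500: state=(4.876)
t=3.000: state=(4.894)
t=3.500: state=(4.901)
t=4.000: state=(4.905)
t=4.500: state=(4.907)
t=5.000: state=(4.907)
t=5.500: state=(4.908)
t=6.000: state=(4.908)
t=6.500: state=(4.908)
t=7.000: state=(4.908)
t=7.500: state=(4.908)
t=7.640: state=(4.908)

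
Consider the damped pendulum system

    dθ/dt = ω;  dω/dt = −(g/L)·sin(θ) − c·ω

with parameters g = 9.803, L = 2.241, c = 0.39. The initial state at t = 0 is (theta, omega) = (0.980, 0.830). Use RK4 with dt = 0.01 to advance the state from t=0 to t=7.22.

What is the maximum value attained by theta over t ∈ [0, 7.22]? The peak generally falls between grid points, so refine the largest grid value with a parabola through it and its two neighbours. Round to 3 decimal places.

t=0.000: state=(0.980, 0.830)
step 1 (dt=0.01): k1=(0.830, -3.957), k2=(0.810, -3.959), k3=(0.810, -3.959), k4=(0.790, -3.961); state += dt/6·(k1+2k2+2k3+k4)
t=0.010: state=(0.988, 0.790)
t=0.020: state=(0.996, 0.751)
t=0.030: state=(1.003, 0.711)
continuing one RK4 step at a time; state shown every 25 steps (Δt=0.25):
t=0.250: state=(1.064, -0.147)
t=0.500: state=(0.916, -1.013)
t=0.750: state=(0.578, -1.631)
t=1.000: state=(0.134, -1.841)
t=1.250: state=(-0.302, -1.574)
t=1.500: state=(-0.623, -0.950)
t=1.750: state=(-0.765, -0.183)
t=2.000: state=(-0.717, 0.549)
t=2.250: state=(-0.506, 1.103)
t=2.500: state=(-0.191, 1.358)
t=2.750: state=(0.143, 1.251)
t=3.000: state=(0.409, 0.841)
t=3.250: state=(0.550, 0.270)
t=3.500: state=(0.544, -0.307)
t=3.750: state=(0.406, -0.763)
t=4.000: state=(0.181, -0.996)
t=4.250: state=(-0.069, -0.959)
t=4.500: state=(-0.278, -0.683)
t=4.750: state=(-0.398, -0.264)
t=5.000: state=(-0.408, 0.178)
t=5.250: state=(-0.316, 0.537)
t=5.500: state=(-0.153, 0.732)
t=5.750: state=(0.033, 0.725)
t=6.000: state=(0.194, 0.535)
t=6.250: state=(0.291, 0.228)
t=6.500: state=(0.305, -0.106)
t=6.750: state=(0.242, -0.383)
t=7.000: state=(0.124, -0.540)
t=7.220: state=(0.002, -0.553)
largest grid value and its neighbours: theta(0.200)=1.06696, theta(0.210)=1.06720, theta(0.220)=1.06706
parabola through these three points peaks at t≈0.211 with theta≈1.06720

max theta = 1.067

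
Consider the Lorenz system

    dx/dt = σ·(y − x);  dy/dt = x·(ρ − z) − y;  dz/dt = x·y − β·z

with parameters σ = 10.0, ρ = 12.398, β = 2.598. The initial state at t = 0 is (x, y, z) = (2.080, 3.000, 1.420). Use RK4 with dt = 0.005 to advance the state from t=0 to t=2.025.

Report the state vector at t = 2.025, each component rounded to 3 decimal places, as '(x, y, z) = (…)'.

(x, y, z) = (2.677, 3.100, 7.853)

t=0.000: state=(2.080, 3.000, 1.420)
step 1 (dt=0.005): k1=(9.200, 19.834, 2.551), k2=(9.466, 20.024, 2.708), k3=(9.464, 20.030, 2.710), k4=(9.728, 20.225, 2.871); state += dt/6·(k1+2k2+2k3+k4)
t=0.005: state=(2.127, 3.100, 1.434)
t=0.010: state=(2.177, 3.202, 1.449)
t=0.015: state=(2.230, 3.307, 1.466)
continuing one RK4 step at a time; state shown every 20 steps (Δt=0.1):
t=0.100: state=(3.517, 5.482, 2.137)
t=0.200: state=(6.023, 9.013, 4.745)
t=0.300: state=(9.014, 11.509, 10.832)
t=0.400: state=(9.793, 8.474, 17.302)
t=0.500: state=(6.891, 3.145, 17.591)
t=0.600: state=(3.571, 0.990, 14.402)
t=0.700: state=(1.810, 0.763, 11.287)
t=0.800: state=(1.230, 1.012, 8.814)
t=0.900: state=(1.240, 1.440, 6.927)
t=1.000: state=(1.603, 2.133, 5.563)
t=1.100: state=(2.330, 3.280, 4.756)
t=1.200: state=(3.563, 5.106, 4.758)
t=1.300: state=(5.433, 7.594, 6.220)
t=1.400: state=(7.628, 9.607, 9.928)
t=1.500: state=(8.728, 8.658, 14.606)
t=1.600: state=(7.424, 5.163, 16.291)
t=1.700: state=(4.998, 2.746, 14.627)
t=1.800: state=(3.267, 2.088, 12.099)
t=1.900: state=(2.564, 2.275, 9.863)
t=2.000: state=(2.587, 2.887, 8.177)
t=2.025: state=(2.677, 3.100, 7.853)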